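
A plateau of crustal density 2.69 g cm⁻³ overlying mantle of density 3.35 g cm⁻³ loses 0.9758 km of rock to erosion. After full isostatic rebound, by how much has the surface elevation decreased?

Rebound u = e ρ_c/ρ_m = 0.9758 km × 2.69/3.35 = 0.7836 km.
Net surface drop = e − u = 0.9758 km − 0.7836 km = e (ρ_m − ρ_c)/ρ_m = 0.192 km.

0.192 km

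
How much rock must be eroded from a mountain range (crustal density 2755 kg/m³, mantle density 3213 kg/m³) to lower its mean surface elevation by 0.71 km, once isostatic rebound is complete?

4.98 km

Net drop Δ = e − u = e − e ρ_c/ρ_m = e (ρ_m − ρ_c)/ρ_m.
e = Δ ρ_m/(ρ_m − ρ_c) = 0.71 km × 3213/458 = 4.98 km.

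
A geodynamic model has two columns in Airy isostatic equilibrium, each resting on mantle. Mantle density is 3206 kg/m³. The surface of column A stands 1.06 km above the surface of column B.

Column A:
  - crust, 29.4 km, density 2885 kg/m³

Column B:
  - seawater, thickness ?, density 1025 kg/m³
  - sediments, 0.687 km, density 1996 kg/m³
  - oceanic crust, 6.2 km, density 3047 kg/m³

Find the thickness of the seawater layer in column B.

1.94 km

Take the compensation level at the base of the deeper column (depth z_c below the surface of column A) and equate Σ ρ_i t_i down to z_c; mantle fills any gap and the z_c terms cancel.
Column A: 29.4×2885 + (z_c − 29.4)×3206
Column B: 1.06×0 + x×1025 + 0.687×1996 + 6.2×3047 + (z_c − 1.06 − 6.887 − x)×3206
The z_c×3206 term appears on both sides and cancels. Collect the known terms of each column as K = Σ(ρt)_known − 3206 × (depth of known layers): K_A = 84819 − 3206×29.4 = −9437.4; K_B = 20262.652 − 3206×(1.06 + 6.887) = −5215.43.
Balance: K_A = K_B − x×(3206 − 1025), so x = (K_B − K_A)/(3206 − 1025) = 4221.97/2181 = 1.94 km.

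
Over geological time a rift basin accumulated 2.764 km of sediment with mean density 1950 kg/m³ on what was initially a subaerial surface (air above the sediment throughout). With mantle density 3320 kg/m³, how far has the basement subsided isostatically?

Subaerial load: s = t ρ_sed / ρ_m = 2.764 km × 1950/3320 = 1.62 km.

1.62 km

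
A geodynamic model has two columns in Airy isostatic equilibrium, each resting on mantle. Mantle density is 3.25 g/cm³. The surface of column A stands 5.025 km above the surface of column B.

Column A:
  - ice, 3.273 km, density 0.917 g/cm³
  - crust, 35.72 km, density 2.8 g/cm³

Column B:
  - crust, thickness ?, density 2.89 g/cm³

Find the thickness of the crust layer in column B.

20.5 km

Take the compensation level at the base of the deeper column (depth z_c below the surface of column A) and equate Σ ρ_i t_i down to z_c; mantle fills any gap and the z_c terms cancel.
Column A: 3.273×0.917 + 35.72×2.8 + (z_c − 38.993)×3.25
Column B: 5.025×0 + x×2.89 + (z_c − 5.025 − 0 − x)×3.25
The z_c×3.25 term appears on both sides and cancels. Collect the known terms of each column as K = Σ(ρt)_known − 3.25 × (depth of known layers): K_A = 103.017341 − 3.25×38.993 = −23.709909; K_B = 0 − 3.25×(5.025 + 0) = −16.33125.
Balance: K_A = K_B − x×(3.25 − 2.89), so x = (K_B − K_A)/(3.25 − 2.89) = 7.37866/0.36 = 20.5 km.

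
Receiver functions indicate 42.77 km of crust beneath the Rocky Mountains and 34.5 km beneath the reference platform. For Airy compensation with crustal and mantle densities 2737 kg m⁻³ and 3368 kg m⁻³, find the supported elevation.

Excess crust Δ = 42.77 km − 34.5 km = 8.27 km, split between elevation h and root r with h + r = Δ.
Airy balance ρ_c h = (ρ_m − ρ_c) r gives r = h ρ_c/(ρ_m − ρ_c), so h (1 + ρ_c/(ρ_m − ρ_c)) = Δ, i.e. h = Δ (ρ_m − ρ_c)/ρ_m.
h = 8.27 km × 631/3368 = 1.55 km.

1.55 km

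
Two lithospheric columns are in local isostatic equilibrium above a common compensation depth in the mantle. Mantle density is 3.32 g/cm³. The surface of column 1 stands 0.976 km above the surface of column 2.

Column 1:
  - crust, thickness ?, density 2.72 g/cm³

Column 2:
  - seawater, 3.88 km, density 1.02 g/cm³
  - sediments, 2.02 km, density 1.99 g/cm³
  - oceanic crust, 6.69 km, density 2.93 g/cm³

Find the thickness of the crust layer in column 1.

Take the compensation level at the base of the deeper column (depth z_c below the surface of column 1) and equate Σ ρ_i t_i down to z_c; mantle fills any gap and the z_c terms cancel.
Column 1: x×2.72 + (z_c − 0 − x)×3.32
Column 2: 0.976×0 + 3.88×1.02 + 2.02×1.99 + 6.69×2.93 + (z_c − 0.976 − 12.59)×3.32
The z_c×3.32 term appears on both sides and cancels. Collect the known terms of each column as K = Σ(ρt)_known − 3.32 × (depth of known layers): K_1 = 0 − 3.32×0 = 0; K_2 = 27.5791 − 3.32×(0.976 + 12.59) = −17.46002.
Balance: K_1 − x×(3.32 − 2.72) = K_2, so x = (K_1 − K_2)/(3.32 − 2.72) = 17.46/0.6 = 29.1 km.

29.1 km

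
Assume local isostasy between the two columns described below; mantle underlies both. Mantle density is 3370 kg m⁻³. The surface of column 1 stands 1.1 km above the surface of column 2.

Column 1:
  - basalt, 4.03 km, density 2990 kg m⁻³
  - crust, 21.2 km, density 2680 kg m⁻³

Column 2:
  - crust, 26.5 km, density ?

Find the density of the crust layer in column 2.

Take the compensation level at the base of the deeper column (depth z_c below the surface of column 1) and equate Σ ρ_i t_i down to z_c; mantle fills any gap and the z_c terms cancel.
Column 1: 4.03×2990 + 21.2×2680 + (z_c − 25.23)×3370
Column 2: 1.1×0 + 26.5×ρ + (z_c − 1.1 − 26.5)×3370
The z_c×3370 term appears on both sides and cancels. Collect the known terms of each column as K = Σ(ρt)_known − 3370 × (depth of known layers): K_1 = 68865.7 − 3370×25.23 = −16159.4; K_2 = 0 − 3370×(1.1 + 26.5) = −93012.
Balance: K_1 = K_2 + 26.5×ρ, so ρ = (K_1 − K_2)/26.5 = 76852.6/26.5 = 2900 kg m⁻³.

2900 kg m⁻³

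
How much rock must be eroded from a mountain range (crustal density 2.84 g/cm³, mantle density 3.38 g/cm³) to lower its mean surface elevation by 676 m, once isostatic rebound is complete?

4230 m

Net drop Δ = e − u = e − e ρ_c/ρ_m = e (ρ_m − ρ_c)/ρ_m.
e = Δ ρ_m/(ρ_m − ρ_c) = 676 m × 3.38/0.54 = 4230 m.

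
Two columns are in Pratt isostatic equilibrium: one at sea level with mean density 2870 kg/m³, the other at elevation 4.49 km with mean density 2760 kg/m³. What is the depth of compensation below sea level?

ρ_ref D = ρ (D + h) → D (ρ_ref − ρ) = ρ h.
D = ρ h/(ρ_ref − ρ) = 2760 × 4.49 km/(2870 − 2760) = 113 km.

113 km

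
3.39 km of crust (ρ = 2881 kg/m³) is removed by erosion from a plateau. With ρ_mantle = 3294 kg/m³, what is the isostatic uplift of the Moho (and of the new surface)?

2.96 km

Unloading: uplift u = e ρ_c/ρ_m = 3.39 km × 2881/3294 = 2.96 km.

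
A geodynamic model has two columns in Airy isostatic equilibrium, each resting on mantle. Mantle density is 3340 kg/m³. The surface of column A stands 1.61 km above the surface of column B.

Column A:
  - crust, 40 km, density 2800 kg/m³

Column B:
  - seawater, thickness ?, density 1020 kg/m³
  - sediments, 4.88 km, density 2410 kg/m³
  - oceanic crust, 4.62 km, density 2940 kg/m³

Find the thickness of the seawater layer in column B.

4.24 km

Take the compensation level at the base of the deeper column (depth z_c below the surface of column A) and equate Σ ρ_i t_i down to z_c; mantle fills any gap and the z_c terms cancel.
Column A: 40×2800 + (z_c − 40)×3340
Column B: 1.61×0 + x×1020 + 4.88×2410 + 4.62×2940 + (z_c − 1.61 − 9.5 − x)×3340
The z_c×3340 term appears on both sides and cancels. Collect the known terms of each column as K = Σ(ρt)_known − 3340 × (depth of known layers): K_A = 112000 − 3340×40 = −21600; K_B = 25343.6 − 3340×(1.61 + 9.5) = −11763.8.
Balance: K_A = K_B − x×(3340 − 1020), so x = (K_B − K_A)/(3340 − 1020) = 9836.2/2320 = 4.24 km.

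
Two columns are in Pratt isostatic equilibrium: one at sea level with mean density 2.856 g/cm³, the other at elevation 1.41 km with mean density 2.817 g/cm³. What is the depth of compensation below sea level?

ρ_ref D = ρ (D + h) → D (ρ_ref − ρ) = ρ h.
D = ρ h/(ρ_ref − ρ) = 2.817 × 1.41 km/(2.856 − 2.817) = 102 km.

102 km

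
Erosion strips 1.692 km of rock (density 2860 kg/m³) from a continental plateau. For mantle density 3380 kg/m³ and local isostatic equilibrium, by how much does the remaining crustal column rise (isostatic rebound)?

Unloading: uplift u = e ρ_c/ρ_m = 1.692 km × 2860/3380 = 1.43 km.

1.43 km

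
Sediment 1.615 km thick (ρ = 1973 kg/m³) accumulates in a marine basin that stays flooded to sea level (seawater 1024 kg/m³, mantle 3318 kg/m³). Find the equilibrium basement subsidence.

0.668 km

Submarine loading: the sediment displaces seawater, and the subsidence is in turn flooded, so s (ρ_m − ρ_w) = t (ρ_sed − ρ_w).
s = 1.615 km × (1973 − 1024) / (3318 − 1024) = 0.668 km.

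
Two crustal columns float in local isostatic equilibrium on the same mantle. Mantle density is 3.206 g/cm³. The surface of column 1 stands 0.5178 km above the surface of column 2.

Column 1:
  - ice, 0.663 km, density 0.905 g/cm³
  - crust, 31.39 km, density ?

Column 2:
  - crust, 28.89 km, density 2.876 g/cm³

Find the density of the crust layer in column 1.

2.9 g/cm³

Take the compensation level at the base of the deeper column (depth z_c below the surface of column 1) and equate Σ ρ_i t_i down to z_c; mantle fills any gap and the z_c terms cancel.
Column 1: 0.663×0.905 + 31.39×ρ + (z_c − 32.053)×3.206
Column 2: 0.5178×0 + 28.89×2.876 + (z_c − 0.5178 − 28.89)×3.206
The z_c×3.206 term appears on both sides and cancels. Collect the known terms of each column as K = Σ(ρt)_known − 3.206 × (depth of known layers): K_1 = 0.600015 − 3.206×32.053 = −102.161903; K_2 = 83.08764 − 3.206×(0.5178 + 28.89) = −11.1937668.
Balance: K_1 + 31.39×ρ = K_2, so ρ = (K_2 − K_1)/31.39 = 90.9681/31.39 = 2.9 g/cm³.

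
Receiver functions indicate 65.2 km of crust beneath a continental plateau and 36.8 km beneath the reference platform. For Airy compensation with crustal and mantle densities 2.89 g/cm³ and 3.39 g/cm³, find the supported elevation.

Excess crust Δ = 65.2 km − 36.8 km = 28.4 km, split between elevation h and root r with h + r = Δ.
Airy balance ρ_c h = (ρ_m − ρ_c) r gives r = h ρ_c/(ρ_m − ρ_c), so h (1 + ρ_c/(ρ_m − ρ_c)) = Δ, i.e. h = Δ (ρ_m − ρ_c)/ρ_m.
h = 28.4 km × 0.5/3.39 = 4.19 km.

4.19 km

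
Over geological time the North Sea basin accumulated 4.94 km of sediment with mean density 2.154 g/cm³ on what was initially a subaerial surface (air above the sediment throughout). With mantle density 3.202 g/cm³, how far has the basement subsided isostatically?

3.32 km

Subaerial load: s = t ρ_sed / ρ_m = 4.94 km × 2.154/3.202 = 3.32 km.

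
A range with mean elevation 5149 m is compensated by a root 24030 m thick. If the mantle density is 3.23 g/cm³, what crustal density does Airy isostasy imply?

2.66 g/cm³

ρ_c h = (ρ_m − ρ_c) r → ρ_c (h + r) = ρ_m r → ρ_c = ρ_m r / (h + r).
ρ_c = 3.23 × 24030 m / (5149 m + 24030 m) = 2.66 g/cm³.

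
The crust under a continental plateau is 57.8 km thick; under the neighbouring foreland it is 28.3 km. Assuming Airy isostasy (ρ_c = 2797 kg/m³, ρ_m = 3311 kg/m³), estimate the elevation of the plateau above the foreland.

4.58 km

Excess crust Δ = 57.8 km − 28.3 km = 29.5 km, split between elevation h and root r with h + r = Δ.
Airy balance ρ_c h = (ρ_m − ρ_c) r gives r = h ρ_c/(ρ_m − ρ_c), so h (1 + ρ_c/(ρ_m − ρ_c)) = Δ, i.e. h = Δ (ρ_m − ρ_c)/ρ_m.
h = 29.5 km × 514/3311 = 4.58 km.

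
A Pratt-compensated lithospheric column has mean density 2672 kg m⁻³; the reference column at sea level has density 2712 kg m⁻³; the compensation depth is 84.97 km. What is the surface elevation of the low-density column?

1.27 km

ρ_ref D = ρ (D + h) → h = D (ρ_ref − ρ)/ρ.
h = 84.97 km × (2712 − 2672)/2672 = 1.27 km.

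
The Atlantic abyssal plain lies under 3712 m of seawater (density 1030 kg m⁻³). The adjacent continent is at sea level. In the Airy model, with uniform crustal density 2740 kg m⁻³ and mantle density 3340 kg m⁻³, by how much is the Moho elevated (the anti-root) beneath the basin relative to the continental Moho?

10600 m

Isostatic balance requires: replacing crust with seawater at the top is compensated by replacing crust with mantle at the base: d (ρ_c − ρ_w) = a (ρ_m − ρ_c).
a = d (ρ_c − ρ_w)/(ρ_m − ρ_c) = 3712 m × 1710/600 = 10600 m.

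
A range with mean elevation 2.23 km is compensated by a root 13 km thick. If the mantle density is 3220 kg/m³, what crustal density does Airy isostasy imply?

2750 kg/m³

ρ_c h = (ρ_m − ρ_c) r → ρ_c (h + r) = ρ_m r → ρ_c = ρ_m r / (h + r).
ρ_c = 3220 × 13 km / (2.23 km + 13 km) = 2750 kg/m³.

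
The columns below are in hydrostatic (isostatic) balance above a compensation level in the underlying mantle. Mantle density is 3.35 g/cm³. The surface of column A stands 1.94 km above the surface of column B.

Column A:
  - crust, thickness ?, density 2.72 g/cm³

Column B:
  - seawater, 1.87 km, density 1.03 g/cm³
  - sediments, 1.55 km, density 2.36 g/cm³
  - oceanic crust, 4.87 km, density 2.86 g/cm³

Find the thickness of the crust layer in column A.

23.4 km

Take the compensation level at the base of the deeper column (depth z_c below the surface of column A) and equate Σ ρ_i t_i down to z_c; mantle fills any gap and the z_c terms cancel.
Column A: x×2.72 + (z_c − 0 − x)×3.35
Column B: 1.94×0 + 1.87×1.03 + 1.55×2.36 + 4.87×2.86 + (z_c − 1.94 − 8.29)×3.35
The z_c×3.35 term appears on both sides and cancels. Collect the known terms of each column as K = Σ(ρt)_known − 3.35 × (depth of known layers): K_A = 0 − 3.35×0 = 0; K_B = 19.5123 − 3.35×(1.94 + 8.29) = −14.7582.
Balance: K_A − x×(3.35 − 2.72) = K_B, so x = (K_A − K_B)/(3.35 − 2.72) = 14.7582/0.63 = 23.4 km.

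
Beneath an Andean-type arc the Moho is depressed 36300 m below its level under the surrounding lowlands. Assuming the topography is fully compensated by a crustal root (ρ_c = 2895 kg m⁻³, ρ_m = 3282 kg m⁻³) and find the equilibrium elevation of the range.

4850 m

Equating mass per unit area of the two columns: ρ_c h = (ρ_m − ρ_c) r.
h = r (ρ_m − ρ_c) / ρ_c = 36300 m × (3282 − 2895) / 2895 = 4850 m.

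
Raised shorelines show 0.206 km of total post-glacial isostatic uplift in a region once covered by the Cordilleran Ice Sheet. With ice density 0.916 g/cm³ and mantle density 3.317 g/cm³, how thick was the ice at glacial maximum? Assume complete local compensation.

u = t ρ_ice/ρ_m → t = u ρ_m/ρ_ice = 0.206 km × 3.317/0.916 = 0.746 km.

0.746 km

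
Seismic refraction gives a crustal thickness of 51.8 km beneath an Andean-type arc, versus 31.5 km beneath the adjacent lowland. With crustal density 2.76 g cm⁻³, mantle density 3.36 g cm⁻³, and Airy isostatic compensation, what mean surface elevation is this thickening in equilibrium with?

3.62 km

Excess crust Δ = 51.8 km − 31.5 km = 20.3 km, split between elevation h and root r with h + r = Δ.
Airy balance ρ_c h = (ρ_m − ρ_c) r gives r = h ρ_c/(ρ_m − ρ_c), so h (1 + ρ_c/(ρ_m − ρ_c)) = Δ, i.e. h = Δ (ρ_m − ρ_c)/ρ_m.
h = 20.3 km × 0.6/3.36 = 3.62 km.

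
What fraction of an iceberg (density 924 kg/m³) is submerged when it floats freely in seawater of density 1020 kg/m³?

Submerged fraction = ρ_obj/ρ_fluid = 924/1020 = 0.906.

0.906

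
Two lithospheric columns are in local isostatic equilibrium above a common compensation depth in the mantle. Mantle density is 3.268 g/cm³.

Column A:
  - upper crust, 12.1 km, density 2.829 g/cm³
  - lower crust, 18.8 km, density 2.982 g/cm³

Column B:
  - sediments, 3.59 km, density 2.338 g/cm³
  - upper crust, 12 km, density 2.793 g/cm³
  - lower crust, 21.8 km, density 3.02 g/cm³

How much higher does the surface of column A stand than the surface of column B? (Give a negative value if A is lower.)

For any compensation level in the mantle, the mantle terms cancel and isostasy reduces to e = (Σt_A − Σt_B) − (Σ(ρt)_A − Σ(ρt)_B) / ρ_m.
Σt_A = 30.9 km; Σt_B = 37.39 km; Σ(ρt)_A = 90.2925; Σ(ρt)_B = 107.74542 (in km·g/cm³).
e = (30.9 − 37.39) − (90.2925 − 107.74542) / 3.268 = −1.15 km.

−1.15 km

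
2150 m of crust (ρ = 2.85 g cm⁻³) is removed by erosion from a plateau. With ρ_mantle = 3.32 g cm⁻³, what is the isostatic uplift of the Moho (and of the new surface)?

Unloading: uplift u = e ρ_c/ρ_m = 2150 m × 2.85/3.32 = 1850 m.

1850 m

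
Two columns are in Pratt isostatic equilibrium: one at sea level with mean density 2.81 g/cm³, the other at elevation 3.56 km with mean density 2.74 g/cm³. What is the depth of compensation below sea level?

139 km

ρ_ref D = ρ (D + h) → D (ρ_ref − ρ) = ρ h.
D = ρ h/(ρ_ref − ρ) = 2.74 × 3.56 km/(2.81 − 2.74) = 139 km.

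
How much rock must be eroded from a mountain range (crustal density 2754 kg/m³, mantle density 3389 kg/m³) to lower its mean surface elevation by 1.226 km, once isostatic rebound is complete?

6.54 km

Net drop Δ = e − u = e − e ρ_c/ρ_m = e (ρ_m − ρ_c)/ρ_m.
e = Δ ρ_m/(ρ_m − ρ_c) = 1.226 km × 3389/635 = 6.54 km.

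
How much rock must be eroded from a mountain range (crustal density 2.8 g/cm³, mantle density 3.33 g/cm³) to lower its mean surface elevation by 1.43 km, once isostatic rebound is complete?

8.98 km

Net drop Δ = e − u = e − e ρ_c/ρ_m = e (ρ_m − ρ_c)/ρ_m.
e = Δ ρ_m/(ρ_m − ρ_c) = 1.43 km × 3.33/0.53 = 8.98 km.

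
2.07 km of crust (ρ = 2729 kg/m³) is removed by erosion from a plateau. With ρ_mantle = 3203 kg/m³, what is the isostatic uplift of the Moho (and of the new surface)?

1.76 km

Unloading: uplift u = e ρ_c/ρ_m = 2.07 km × 2729/3203 = 1.76 km.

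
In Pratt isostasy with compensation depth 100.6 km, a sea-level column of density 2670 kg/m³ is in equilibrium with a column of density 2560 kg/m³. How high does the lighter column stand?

ρ_ref D = ρ (D + h) → h = D (ρ_ref − ρ)/ρ.
h = 100.6 km × (2670 − 2560)/2560 = 4.32 km.

4.32 km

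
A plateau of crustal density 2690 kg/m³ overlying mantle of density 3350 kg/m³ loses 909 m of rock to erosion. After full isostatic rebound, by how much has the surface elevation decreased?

179 m

Rebound u = e ρ_c/ρ_m = 909 m × 2690/3350 = 729.9 m.
Net surface drop = e − u = 909 m − 729.9 m = e (ρ_m − ρ_c)/ρ_m = 179 m.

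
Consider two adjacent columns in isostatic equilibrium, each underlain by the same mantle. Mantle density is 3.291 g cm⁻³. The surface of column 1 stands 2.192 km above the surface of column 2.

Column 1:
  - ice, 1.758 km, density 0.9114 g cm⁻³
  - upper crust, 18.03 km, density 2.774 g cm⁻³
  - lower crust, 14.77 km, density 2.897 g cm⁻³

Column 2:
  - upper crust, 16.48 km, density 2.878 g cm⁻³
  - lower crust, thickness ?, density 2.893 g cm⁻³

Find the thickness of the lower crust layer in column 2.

13.3 km

Take the compensation level at the base of the deeper column (depth z_c below the surface of column 1) and equate Σ ρ_i t_i down to z_c; mantle fills any gap and the z_c terms cancel.
Column 1: 1.758×0.9114 + 18.03×2.774 + 14.77×2.897 + (z_c − 34.558)×3.291
Column 2: 2.192×0 + 16.48×2.878 + x×2.893 + (z_c − 2.192 − 16.48 − x)×3.291
The z_c×3.291 term appears on both sides and cancels. Collect the known terms of each column as K = Σ(ρt)_known − 3.291 × (depth of known layers): K_1 = 94.4061512 − 3.291×34.558 = −19.3242268; K_2 = 47.42944 − 3.291×(2.192 + 16.48) = −14.020112.
Balance: K_1 = K_2 − x×(3.291 − 2.893), so x = (K_2 − K_1)/(3.291 − 2.893) = 5.30411/0.398 = 13.3 km.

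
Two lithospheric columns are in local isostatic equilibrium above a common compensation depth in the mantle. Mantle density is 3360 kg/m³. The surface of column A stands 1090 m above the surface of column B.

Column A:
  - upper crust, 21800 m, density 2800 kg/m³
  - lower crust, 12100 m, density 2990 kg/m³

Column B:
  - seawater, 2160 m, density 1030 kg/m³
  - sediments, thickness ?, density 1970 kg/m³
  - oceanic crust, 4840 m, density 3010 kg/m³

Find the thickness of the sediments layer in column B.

4530 m

Take the compensation level at the base of the deeper column (depth z_c below the surface of column A) and equate Σ ρ_i t_i down to z_c; mantle fills any gap and the z_c terms cancel.
Column A: 21800×2800 + 12100×2990 + (z_c − 33900)×3360
Column B: 1090×0 + 2160×1030 + x×1970 + 4840×3010 + (z_c − 1090 − 7000 − x)×3360
The z_c×3360 term appears on both sides and cancels. Collect the known terms of each column as K = Σ(ρt)_known − 3360 × (depth of known layers): K_A = 97219000 − 3360×33900 = −16685000; K_B = 16793200 − 3360×(1090 + 7000) = −10389200.
Balance: K_A = K_B − x×(3360 − 1970), so x = (K_B − K_A)/(3360 − 1970) = 6295800/1390 = 4530 m.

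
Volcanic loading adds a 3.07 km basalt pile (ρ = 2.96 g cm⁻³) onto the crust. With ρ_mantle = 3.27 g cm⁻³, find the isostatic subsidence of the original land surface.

2.78 km

Subaerial loading: s = t ρ_load / ρ_m.
s = 3.07 km × 2.96/3.27 = 2.78 km.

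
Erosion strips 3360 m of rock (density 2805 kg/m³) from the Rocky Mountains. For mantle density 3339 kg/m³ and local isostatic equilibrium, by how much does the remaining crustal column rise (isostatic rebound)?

2820 m

Unloading: uplift u = e ρ_c/ρ_m = 3360 m × 2805/3339 = 2820 m.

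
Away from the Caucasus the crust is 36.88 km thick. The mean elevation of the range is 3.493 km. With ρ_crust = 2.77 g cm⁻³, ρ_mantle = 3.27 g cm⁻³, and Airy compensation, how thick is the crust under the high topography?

59.7 km

Root depth r = h ρ_c / (ρ_m − ρ_c) = 3.493 km × 2.77 / 0.5 = 19.35 km.
Total thickness = T + h + r = 36.88 km + 3.493 km + 19.35 km = 59.7 km.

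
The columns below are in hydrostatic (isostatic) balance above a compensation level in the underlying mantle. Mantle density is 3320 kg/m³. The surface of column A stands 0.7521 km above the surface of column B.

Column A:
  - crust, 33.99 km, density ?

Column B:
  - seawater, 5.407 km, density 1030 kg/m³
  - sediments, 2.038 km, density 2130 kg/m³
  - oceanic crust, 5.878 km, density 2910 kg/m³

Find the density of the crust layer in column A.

Take the compensation level at the base of the deeper column (depth z_c below the surface of column A) and equate Σ ρ_i t_i down to z_c; mantle fills any gap and the z_c terms cancel.
Column A: 33.99×ρ + (z_c − 33.99)×3320
Column B: 0.7521×0 + 5.407×1030 + 2.038×2130 + 5.878×2910 + (z_c − 0.7521 − 13.323)×3320
The z_c×3320 term appears on both sides and cancels. Collect the known terms of each column as K = Σ(ρt)_known − 3320 × (depth of known layers): K_A = 0 − 3320×33.99 = −112846.8; K_B = 27015.13 − 3320×(0.7521 + 13.323) = −19714.202.
Balance: K_A + 33.99×ρ = K_B, so ρ = (K_B − K_A)/33.99 = 93132.6/33.99 = 2740 kg/m³.

2740 kg/m³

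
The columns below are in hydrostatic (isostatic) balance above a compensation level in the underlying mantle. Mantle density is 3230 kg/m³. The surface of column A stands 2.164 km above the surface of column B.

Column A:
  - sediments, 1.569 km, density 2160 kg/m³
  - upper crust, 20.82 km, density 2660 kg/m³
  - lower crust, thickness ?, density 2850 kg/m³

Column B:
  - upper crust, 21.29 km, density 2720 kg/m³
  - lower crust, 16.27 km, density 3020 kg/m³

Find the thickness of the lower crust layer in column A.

20.3 km

Take the compensation level at the base of the deeper column (depth z_c below the surface of column A) and equate Σ ρ_i t_i down to z_c; mantle fills any gap and the z_c terms cancel.
Column A: 1.569×2160 + 20.82×2660 + x×2850 + (z_c − 22.389 − x)×3230
Column B: 2.164×0 + 21.29×2720 + 16.27×3020 + (z_c − 2.164 − 37.56)×3230
The z_c×3230 term appears on both sides and cancels. Collect the known terms of each column as K = Σ(ρt)_known − 3230 × (depth of known layers): K_A = 58770.24 − 3230×22.389 = −13546.23; K_B = 107044.2 − 3230×(2.164 + 37.56) = −21264.32.
Balance: K_A − x×(3230 − 2850) = K_B, so x = (K_A − K_B)/(3230 − 2850) = 7718.09/380 = 20.3 km.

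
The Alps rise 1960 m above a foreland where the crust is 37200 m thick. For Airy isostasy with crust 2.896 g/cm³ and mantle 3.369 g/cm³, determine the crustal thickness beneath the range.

51200 m

Root depth r = h ρ_c / (ρ_m − ρ_c) = 1960 m × 2.896 / 0.473 = 12000 m.
Total thickness = T + h + r = 37200 m + 1960 m + 12000 m = 51200 m.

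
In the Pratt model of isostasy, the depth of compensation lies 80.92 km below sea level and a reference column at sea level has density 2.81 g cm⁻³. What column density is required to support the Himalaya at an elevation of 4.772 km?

Pratt balance: ρ_ref D = ρ (D + h).
ρ = ρ_ref D/(D + h) = 2.81 × 80.92 km/(80.92 km + 4.772 km) = 2.65 g cm⁻³.

2.65 g cm⁻³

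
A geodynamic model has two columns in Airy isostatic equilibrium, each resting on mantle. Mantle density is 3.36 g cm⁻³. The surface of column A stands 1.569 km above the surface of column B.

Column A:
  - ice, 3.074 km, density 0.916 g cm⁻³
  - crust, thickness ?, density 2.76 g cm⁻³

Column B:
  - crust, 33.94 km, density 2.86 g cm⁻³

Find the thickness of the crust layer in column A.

24.5 km

Take the compensation level at the base of the deeper column (depth z_c below the surface of column A) and equate Σ ρ_i t_i down to z_c; mantle fills any gap and the z_c terms cancel.
Column A: 3.074×0.916 + x×2.76 + (z_c − 3.074 − x)×3.36
Column B: 1.569×0 + 33.94×2.86 + (z_c − 1.569 − 33.94)×3.36
The z_c×3.36 term appears on both sides and cancels. Collect the known terms of each column as K = Σ(ρt)_known − 3.36 × (depth of known layers): K_A = 2.815784 − 3.36×3.074 = −7.512856; K_B = 97.0684 − 3.36×(1.569 + 33.94) = −22.24184.
Balance: K_A − x×(3.36 − 2.76) = K_B, so x = (K_A − K_B)/(3.36 − 2.76) = 14.729/0.6 = 24.5 km.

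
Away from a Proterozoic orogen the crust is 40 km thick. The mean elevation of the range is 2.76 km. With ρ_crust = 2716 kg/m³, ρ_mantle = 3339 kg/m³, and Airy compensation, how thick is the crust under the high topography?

54.8 km

Root depth r = h ρ_c / (ρ_m − ρ_c) = 2.76 km × 2716 / 623 = 12.03 km.
Total thickness = T + h + r = 40 km + 2.76 km + 12.03 km = 54.8 km.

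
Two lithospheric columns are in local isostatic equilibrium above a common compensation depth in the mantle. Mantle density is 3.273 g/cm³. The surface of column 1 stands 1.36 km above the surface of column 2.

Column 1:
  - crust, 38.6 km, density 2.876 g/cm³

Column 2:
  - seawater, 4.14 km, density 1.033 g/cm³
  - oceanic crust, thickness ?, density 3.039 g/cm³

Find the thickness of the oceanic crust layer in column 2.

6.83 km

Take the compensation level at the base of the deeper column (depth z_c below the surface of column 1) and equate Σ ρ_i t_i down to z_c; mantle fills any gap and the z_c terms cancel.
Column 1: 38.6×2.876 + (z_c − 38.6)×3.273
Column 2: 1.36×0 + 4.14×1.033 + x×3.039 + (z_c − 1.36 − 4.14 − x)×3.273
The z_c×3.273 term appears on both sides and cancels. Collect the known terms of each column as K = Σ(ρt)_known − 3.273 × (depth of known layers): K_1 = 111.0136 − 3.273×38.6 = −15.3242; K_2 = 4.27662 − 3.273×(1.36 + 4.14) = −13.72488.
Balance: K_1 = K_2 − x×(3.273 − 3.039), so x = (K_2 − K_1)/(3.273 − 3.039) = 1.59932/0.234 = 6.83 km.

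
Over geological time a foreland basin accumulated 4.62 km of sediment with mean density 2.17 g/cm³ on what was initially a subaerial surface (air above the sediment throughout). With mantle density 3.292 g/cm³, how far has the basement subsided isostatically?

3.05 km

Subaerial load: s = t ρ_sed / ρ_m = 4.62 km × 2.17/3.292 = 3.05 km.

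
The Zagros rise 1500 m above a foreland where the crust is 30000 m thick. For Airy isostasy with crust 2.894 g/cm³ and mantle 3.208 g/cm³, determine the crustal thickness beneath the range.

45300 m

Root depth r = h ρ_c / (ρ_m − ρ_c) = 1500 m × 2.894 / 0.314 = 13820 m.
Total thickness = T + h + r = 30000 m + 1500 m + 13820 m = 45300 m.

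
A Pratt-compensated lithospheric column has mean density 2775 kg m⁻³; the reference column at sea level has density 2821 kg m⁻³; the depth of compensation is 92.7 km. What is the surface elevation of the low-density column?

ρ_ref D = ρ (D + h) → h = D (ρ_ref − ρ)/ρ.
h = 92.7 km × (2821 − 2775)/2775 = 1.54 km.

1.54 km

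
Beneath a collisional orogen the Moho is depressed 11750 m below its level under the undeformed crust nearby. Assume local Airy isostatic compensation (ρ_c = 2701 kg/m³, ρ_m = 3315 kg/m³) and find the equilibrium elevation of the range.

2670 m

By Archimedes' principle applied to the lithosphere: ρ_c h = (ρ_m − ρ_c) r.
h = r (ρ_m − ρ_c) / ρ_c = 11750 m × (3315 − 2701) / 2701 = 2670 m.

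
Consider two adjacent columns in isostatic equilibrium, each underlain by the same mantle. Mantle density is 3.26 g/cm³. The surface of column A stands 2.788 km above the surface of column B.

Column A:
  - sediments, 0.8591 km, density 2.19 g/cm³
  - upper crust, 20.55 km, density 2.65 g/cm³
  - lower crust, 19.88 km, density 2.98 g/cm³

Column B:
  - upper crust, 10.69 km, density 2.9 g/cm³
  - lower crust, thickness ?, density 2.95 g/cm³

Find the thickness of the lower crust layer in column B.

Take the compensation level at the base of the deeper column (depth z_c below the surface of column A) and equate Σ ρ_i t_i down to z_c; mantle fills any gap and the z_c terms cancel.
Column A: 0.8591×2.19 + 20.55×2.65 + 19.88×2.98 + (z_c − 41.2891)×3.26
Column B: 2.788×0 + 10.69×2.9 + x×2.95 + (z_c − 2.788 − 10.69 − x)×3.26
The z_c×3.26 term appears on both sides and cancels. Collect the known terms of each column as K = Σ(ρt)_known − 3.26 × (depth of known layers): K_A = 115.581329 − 3.26×41.2891 = −19.021137; K_B = 31.001 − 3.26×(2.788 + 10.69) = −12.93728.
Balance: K_A = K_B − x×(3.26 − 2.95), so x = (K_B − K_A)/(3.26 − 2.95) = 6.08386/0.31 = 19.6 km.

19.6 km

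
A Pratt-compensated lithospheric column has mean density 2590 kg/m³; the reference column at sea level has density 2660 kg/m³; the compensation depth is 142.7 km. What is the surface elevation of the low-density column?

ρ_ref D = ρ (D + h) → h = D (ρ_ref − ρ)/ρ.
h = 142.7 km × (2660 − 2590)/2590 = 3.86 km.

3.86 km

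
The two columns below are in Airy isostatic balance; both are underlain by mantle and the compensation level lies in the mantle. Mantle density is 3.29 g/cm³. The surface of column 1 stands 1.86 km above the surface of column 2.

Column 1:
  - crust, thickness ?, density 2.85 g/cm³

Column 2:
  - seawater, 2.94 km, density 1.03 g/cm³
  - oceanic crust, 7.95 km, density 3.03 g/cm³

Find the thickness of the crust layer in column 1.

33.7 km

Take the compensation level at the base of the deeper column (depth z_c below the surface of column 1) and equate Σ ρ_i t_i down to z_c; mantle fills any gap and the z_c terms cancel.
Column 1: x×2.85 + (z_c − 0 − x)×3.29
Column 2: 1.86×0 + 2.94×1.03 + 7.95×3.03 + (z_c − 1.86 − 10.89)×3.29
The z_c×3.29 term appears on both sides and cancels. Collect the known terms of each column as K = Σ(ρt)_known − 3.29 × (depth of known layers): K_1 = 0 − 3.29×0 = 0; K_2 = 27.1167 − 3.29×(1.86 + 10.89) = −14.8308.
Balance: K_1 − x×(3.29 − 2.85) = K_2, so x = (K_1 − K_2)/(3.29 − 2.85) = 14.8308/0.44 = 33.7 km.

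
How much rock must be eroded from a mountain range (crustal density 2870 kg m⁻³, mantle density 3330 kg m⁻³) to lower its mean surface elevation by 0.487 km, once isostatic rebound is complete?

3.53 km

Net drop Δ = e − u = e − e ρ_c/ρ_m = e (ρ_m − ρ_c)/ρ_m.
e = Δ ρ_m/(ρ_m − ρ_c) = 0.487 km × 3330/460 = 3.53 km.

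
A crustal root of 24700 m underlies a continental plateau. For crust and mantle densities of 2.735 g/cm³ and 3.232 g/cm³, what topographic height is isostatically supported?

4490 m

Balancing pressure at the compensation depth: ρ_c h = (ρ_m − ρ_c) r.
h = r (ρ_m − ρ_c) / ρ_c = 24700 m × (3.232 − 2.735) / 2.735 = 4490 m.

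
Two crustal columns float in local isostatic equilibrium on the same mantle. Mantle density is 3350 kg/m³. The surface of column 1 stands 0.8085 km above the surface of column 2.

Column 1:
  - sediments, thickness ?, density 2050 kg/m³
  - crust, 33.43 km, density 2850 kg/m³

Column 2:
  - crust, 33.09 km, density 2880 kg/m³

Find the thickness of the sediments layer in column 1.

1.19 km

Take the compensation level at the base of the deeper column (depth z_c below the surface of column 1) and equate Σ ρ_i t_i down to z_c; mantle fills any gap and the z_c terms cancel.
Column 1: x×2050 + 33.43×2850 + (z_c − 33.43 − x)×3350
Column 2: 0.8085×0 + 33.09×2880 + (z_c − 0.8085 − 33.09)×3350
The z_c×3350 term appears on both sides and cancels. Collect the known terms of each column as K = Σ(ρt)_known − 3350 × (depth of known layers): K_1 = 95275.5 − 3350×33.43 = −16715; K_2 = 95299.2 − 3350×(0.8085 + 33.09) = −18260.775.
Balance: K_1 − x×(3350 − 2050) = K_2, so x = (K_1 − K_2)/(3350 − 2050) = 1545.78/1300 = 1.19 km.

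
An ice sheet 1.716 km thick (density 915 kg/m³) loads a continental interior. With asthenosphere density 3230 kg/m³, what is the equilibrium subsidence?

For local isostatic compensation: the ice load ρ_ice t is balanced by mantle displaced below, ρ_m s.
s = t ρ_ice / ρ_m = 1.716 km × 915/3230 = 0.486 km.

0.486 km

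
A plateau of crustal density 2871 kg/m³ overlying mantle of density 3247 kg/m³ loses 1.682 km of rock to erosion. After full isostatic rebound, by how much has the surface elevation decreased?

Rebound u = e ρ_c/ρ_m = 1.682 km × 2871/3247 = 1.487 km.
Net surface drop = e − u = 1.682 km − 1.487 km = e (ρ_m − ρ_c)/ρ_m = 0.195 km.

0.195 km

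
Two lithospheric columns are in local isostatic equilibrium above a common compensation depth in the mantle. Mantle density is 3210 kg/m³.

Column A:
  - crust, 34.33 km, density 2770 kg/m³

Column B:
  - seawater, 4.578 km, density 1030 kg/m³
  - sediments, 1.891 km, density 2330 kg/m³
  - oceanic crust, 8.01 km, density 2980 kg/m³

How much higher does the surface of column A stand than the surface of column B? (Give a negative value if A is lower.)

For any compensation level in the mantle, the mantle terms cancel and isostasy reduces to e = (Σt_A − Σt_B) − (Σ(ρt)_A − Σ(ρt)_B) / ρ_m.
Σt_A = 34.33 km; Σt_B = 14.479 km; Σ(ρt)_A = 95094.1; Σ(ρt)_B = 32991.17 (in km·kg/m³).
e = (34.33 − 14.479) − (95094.1 − 32991.17) / 3210 = 0.504 km.

0.504 km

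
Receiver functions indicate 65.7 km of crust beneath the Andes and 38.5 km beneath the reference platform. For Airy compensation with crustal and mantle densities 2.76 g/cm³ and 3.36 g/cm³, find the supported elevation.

4.86 km

Excess crust Δ = 65.7 km − 38.5 km = 27.2 km, split between elevation h and root r with h + r = Δ.
Airy balance ρ_c h = (ρ_m − ρ_c) r gives r = h ρ_c/(ρ_m − ρ_c), so h (1 + ρ_c/(ρ_m − ρ_c)) = Δ, i.e. h = Δ (ρ_m − ρ_c)/ρ_m.
h = 27.2 km × 0.6/3.36 = 4.86 km.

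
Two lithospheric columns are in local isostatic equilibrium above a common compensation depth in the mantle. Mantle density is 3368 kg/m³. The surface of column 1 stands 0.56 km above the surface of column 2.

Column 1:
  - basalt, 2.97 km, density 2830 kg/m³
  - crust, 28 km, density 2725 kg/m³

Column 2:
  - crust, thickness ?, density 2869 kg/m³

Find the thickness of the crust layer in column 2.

Take the compensation level at the base of the deeper column (depth z_c below the surface of column 1) and equate Σ ρ_i t_i down to z_c; mantle fills any gap and the z_c terms cancel.
Column 1: 2.97×2830 + 28×2725 + (z_c − 30.97)×3368
Column 2: 0.56×0 + x×2869 + (z_c − 0.56 − 0 − x)×3368
The z_c×3368 term appears on both sides and cancels. Collect the known terms of each column as K = Σ(ρt)_known − 3368 × (depth of known layers): K_1 = 84705.1 − 3368×30.97 = −19601.86; K_2 = 0 − 3368×(0.56 + 0) = −1886.08.
Balance: K_1 = K_2 − x×(3368 − 2869), so x = (K_2 − K_1)/(3368 − 2869) = 17715.8/499 = 35.5 km.

35.5 km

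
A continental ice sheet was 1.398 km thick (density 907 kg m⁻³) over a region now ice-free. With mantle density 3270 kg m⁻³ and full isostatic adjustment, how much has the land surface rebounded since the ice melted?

Removing the load lets mantle flow back in; uplift u satisfies ρ_ice t = ρ_m u.
u = t ρ_ice/ρ_m = 1.398 km × 907/3270 = 0.388 km.

0.388 km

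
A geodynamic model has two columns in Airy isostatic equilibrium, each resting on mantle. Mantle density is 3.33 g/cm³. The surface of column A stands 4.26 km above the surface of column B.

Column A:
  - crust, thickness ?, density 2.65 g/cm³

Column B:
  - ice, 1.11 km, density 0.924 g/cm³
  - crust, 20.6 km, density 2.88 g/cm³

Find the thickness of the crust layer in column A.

Take the compensation level at the base of the deeper column (depth z_c below the surface of column A) and equate Σ ρ_i t_i down to z_c; mantle fills any gap and the z_c terms cancel.
Column A: x×2.65 + (z_c − 0 − x)×3.33
Column B: 4.26×0 + 1.11×0.924 + 20.6×2.88 + (z_c − 4.26 − 21.71)×3.33
The z_c×3.33 term appears on both sides and cancels. Collect the known terms of each column as K = Σ(ρt)_known − 3.33 × (depth of known layers): K_A = 0 − 3.33×0 = 0; K_B = 60.35364 − 3.33×(4.26 + 21.71) = −26.12646.
Balance: K_A − x×(3.33 − 2.65) = K_B, so x = (K_A − K_B)/(3.33 − 2.65) = 26.1265/0.68 = 38.4 km.

38.4 km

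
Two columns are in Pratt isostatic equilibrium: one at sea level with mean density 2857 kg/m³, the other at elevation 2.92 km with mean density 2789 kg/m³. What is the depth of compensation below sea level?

ρ_ref D = ρ (D + h) → D (ρ_ref − ρ) = ρ h.
D = ρ h/(ρ_ref − ρ) = 2789 × 2.92 km/(2857 − 2789) = 120 km.

120 km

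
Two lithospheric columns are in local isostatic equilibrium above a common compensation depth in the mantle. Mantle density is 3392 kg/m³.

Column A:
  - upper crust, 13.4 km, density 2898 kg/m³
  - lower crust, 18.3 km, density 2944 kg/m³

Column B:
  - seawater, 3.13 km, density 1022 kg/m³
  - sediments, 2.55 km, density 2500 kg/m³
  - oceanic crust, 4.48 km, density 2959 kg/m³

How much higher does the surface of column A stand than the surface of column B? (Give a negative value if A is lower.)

0.939 km

For any compensation level in the mantle, the mantle terms cancel and isostasy reduces to e = (Σt_A − Σt_B) − (Σ(ρt)_A − Σ(ρt)_B) / ρ_m.
Σt_A = 31.7 km; Σt_B = 10.16 km; Σ(ρt)_A = 92708.4; Σ(ρt)_B = 22830.18 (in km·kg/m³).
e = (31.7 − 10.16) − (92708.4 − 22830.18) / 3392 = 0.939 km.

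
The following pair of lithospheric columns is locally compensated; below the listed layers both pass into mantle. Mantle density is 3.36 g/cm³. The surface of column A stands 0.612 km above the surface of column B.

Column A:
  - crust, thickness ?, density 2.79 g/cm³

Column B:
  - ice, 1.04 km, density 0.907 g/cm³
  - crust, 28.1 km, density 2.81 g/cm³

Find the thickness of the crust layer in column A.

Take the compensation level at the base of the deeper column (depth z_c below the surface of column A) and equate Σ ρ_i t_i down to z_c; mantle fills any gap and the z_c terms cancel.
Column A: x×2.79 + (z_c − 0 − x)×3.36
Column B: 0.612×0 + 1.04×0.907 + 28.1×2.81 + (z_c − 0.612 − 29.14)×3.36
The z_c×3.36 term appears on both sides and cancels. Collect the known terms of each column as K = Σ(ρt)_known − 3.36 × (depth of known layers): K_A = 0 − 3.36×0 = 0; K_B = 79.90428 − 3.36×(0.612 + 29.14) = −20.06244.
Balance: K_A − x×(3.36 − 2.79) = K_B, so x = (K_A − K_B)/(3.36 − 2.79) = 20.0624/0.57 = 35.2 km.

35.2 km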